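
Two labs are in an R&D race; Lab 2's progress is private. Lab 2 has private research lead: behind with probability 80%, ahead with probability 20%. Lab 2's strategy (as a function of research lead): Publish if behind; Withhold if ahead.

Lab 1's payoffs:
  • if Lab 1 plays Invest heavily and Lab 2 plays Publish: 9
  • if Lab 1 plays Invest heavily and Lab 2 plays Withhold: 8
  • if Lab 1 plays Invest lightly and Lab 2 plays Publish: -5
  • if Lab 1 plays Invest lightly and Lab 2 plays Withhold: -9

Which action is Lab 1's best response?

Compute Lab 1's expected payoff for each action, taking the expectation over Lab 2's type.
E[Invest heavily] = 0.8·(9) + 0.2·(8) = 8.8
E[Invest lightly] = 0.8·(-5) + 0.2·(-9) = -5.8
Best response: Invest heavily (8.8 is the largest).

Invest heavily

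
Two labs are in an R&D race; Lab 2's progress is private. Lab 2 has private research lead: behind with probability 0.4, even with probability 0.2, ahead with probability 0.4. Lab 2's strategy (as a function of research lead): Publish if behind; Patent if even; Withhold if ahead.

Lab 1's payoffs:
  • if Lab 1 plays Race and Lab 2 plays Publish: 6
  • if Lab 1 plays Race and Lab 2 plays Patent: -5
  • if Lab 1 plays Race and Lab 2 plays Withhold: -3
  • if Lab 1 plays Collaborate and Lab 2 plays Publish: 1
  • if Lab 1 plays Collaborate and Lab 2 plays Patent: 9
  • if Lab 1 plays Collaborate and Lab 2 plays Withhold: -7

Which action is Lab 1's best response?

E[Race] = 0.4·(6) + 0.2·(-5) + 0.4·(-3) = 0.2
E[Collaborate] = 0.4·(1) + 0.2·(9) + 0.4·(-7) = -0.6
Best response: Race (0.2 is the largest).

Race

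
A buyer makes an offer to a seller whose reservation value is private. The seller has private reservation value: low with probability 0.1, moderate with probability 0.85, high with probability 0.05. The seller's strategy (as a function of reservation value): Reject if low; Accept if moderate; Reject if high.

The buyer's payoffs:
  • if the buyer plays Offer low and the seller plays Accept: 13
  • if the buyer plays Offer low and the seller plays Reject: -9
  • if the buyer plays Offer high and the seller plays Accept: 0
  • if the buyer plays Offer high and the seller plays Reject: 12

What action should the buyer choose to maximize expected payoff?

Offer low

E[Offer low] = 0.1·(-9) + 0.85·(13) + 0.05·(-9) = 9.7
E[Offer high] = 0.1·(12) + 0.85·(0) + 0.05·(12) = 1.8
Best response: Offer low (9.7 is the largest).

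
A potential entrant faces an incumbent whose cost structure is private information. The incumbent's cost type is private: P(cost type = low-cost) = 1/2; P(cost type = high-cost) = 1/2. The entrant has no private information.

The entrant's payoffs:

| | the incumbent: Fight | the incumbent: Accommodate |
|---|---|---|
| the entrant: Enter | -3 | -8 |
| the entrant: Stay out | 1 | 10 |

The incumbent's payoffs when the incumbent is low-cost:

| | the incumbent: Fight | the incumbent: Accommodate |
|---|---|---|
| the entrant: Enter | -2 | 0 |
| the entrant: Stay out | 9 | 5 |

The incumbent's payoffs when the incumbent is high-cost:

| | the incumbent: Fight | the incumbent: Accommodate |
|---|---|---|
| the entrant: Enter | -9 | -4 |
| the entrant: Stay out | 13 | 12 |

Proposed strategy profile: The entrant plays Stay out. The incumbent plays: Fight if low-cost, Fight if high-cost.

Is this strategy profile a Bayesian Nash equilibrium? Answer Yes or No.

Yes

The entrant plays Stay out: E[Stay out] = 1/2·(1) + 1/2·(1) = 1; E[Enter] = -3. Best-responding. ✓
The incumbent (cost type low-cost), facing Stay out: Fight gives 9, Accommodate gives 5. Proposed Fight is best. ✓
The incumbent (cost type high-cost), facing Stay out: Fight gives 13, Accommodate gives 12. Proposed Fight is best. ✓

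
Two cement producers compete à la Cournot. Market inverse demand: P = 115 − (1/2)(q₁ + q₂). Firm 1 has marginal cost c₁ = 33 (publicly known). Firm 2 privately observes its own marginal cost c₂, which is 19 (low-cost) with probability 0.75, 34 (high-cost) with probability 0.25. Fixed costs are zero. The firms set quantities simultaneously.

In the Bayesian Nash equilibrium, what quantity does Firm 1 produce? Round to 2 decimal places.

47.83

Type-c best response for Firm 2: q₂(c) = (115 − c) − q₁/2.
Firm 1 maximizes expected profit; its first-order condition is 115 − q₁ − (1/2)E[q₂] − 33 = 0.
Substituting E[q₂] and solving: E[c₂] = 22.75, so q₁ = (115 − 2·33 + 22.75)/(3/2) = 47.8333.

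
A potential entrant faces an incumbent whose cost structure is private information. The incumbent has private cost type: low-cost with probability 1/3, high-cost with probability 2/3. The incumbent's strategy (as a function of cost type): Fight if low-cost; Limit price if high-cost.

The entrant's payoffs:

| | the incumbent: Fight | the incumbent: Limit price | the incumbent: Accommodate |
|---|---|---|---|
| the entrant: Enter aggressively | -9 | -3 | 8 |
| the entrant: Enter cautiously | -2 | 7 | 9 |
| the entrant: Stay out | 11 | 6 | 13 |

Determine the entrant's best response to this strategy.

E[Enter aggressively] = 1/3·(-9) + 2/3·(-3) = -5
E[Enter cautiously] = 1/3·(-2) + 2/3·(7) = 4
E[Stay out] = 1/3·(11) + 2/3·(6) = 23/3
Best response: Stay out (23/3 is the largest).

Stay out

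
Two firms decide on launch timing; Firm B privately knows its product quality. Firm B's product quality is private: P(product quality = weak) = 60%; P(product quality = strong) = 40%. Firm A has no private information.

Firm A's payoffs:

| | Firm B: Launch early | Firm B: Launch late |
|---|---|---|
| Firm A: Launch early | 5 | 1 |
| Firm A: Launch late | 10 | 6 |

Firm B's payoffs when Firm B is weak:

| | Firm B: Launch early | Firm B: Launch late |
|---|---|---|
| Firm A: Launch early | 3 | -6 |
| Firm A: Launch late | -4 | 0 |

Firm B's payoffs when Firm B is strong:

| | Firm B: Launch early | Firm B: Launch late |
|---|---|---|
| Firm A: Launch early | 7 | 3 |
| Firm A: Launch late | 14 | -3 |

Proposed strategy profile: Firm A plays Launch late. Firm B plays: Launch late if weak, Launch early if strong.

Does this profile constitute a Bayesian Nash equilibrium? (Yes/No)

Yes

Firm A plays Launch late: E[Launch late] = 0.6·(6) + 0.4·(10) = 7.6; E[Launch early] = 2.6. Best-responding. ✓
Firm B (product quality weak), facing Launch late: Launch early gives -4, Launch late gives 0. Proposed Launch late is best. ✓
Firm B (product quality strong), facing Launch late: Launch early gives 14, Launch late gives -3. Proposed Launch early is best. ✓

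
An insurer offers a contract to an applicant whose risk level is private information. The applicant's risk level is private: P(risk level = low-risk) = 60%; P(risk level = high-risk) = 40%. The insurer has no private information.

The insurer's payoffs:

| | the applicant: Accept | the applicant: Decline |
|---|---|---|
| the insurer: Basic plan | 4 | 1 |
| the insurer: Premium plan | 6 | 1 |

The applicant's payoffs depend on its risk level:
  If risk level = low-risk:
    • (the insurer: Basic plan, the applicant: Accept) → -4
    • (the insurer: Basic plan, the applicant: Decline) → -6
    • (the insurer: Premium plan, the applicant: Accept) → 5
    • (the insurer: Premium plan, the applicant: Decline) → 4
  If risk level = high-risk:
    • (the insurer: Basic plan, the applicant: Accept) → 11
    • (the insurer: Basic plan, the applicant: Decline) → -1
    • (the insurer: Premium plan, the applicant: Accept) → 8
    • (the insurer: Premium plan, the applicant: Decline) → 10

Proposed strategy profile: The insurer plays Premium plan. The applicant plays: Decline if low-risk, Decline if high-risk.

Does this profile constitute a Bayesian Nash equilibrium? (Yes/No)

A profile is a BNE iff every type of every player is best-responding given beliefs about the other side.
The insurer plays Premium plan: E[Premium plan] = 0.6·(1) + 0.4·(1) = 1; E[Basic plan] = 1. Best-responding. ✓
The applicant (risk level low-risk), facing Premium plan: Accept gives 5, Decline gives 4. Proposed Decline is not best — profitable deviation exists. ✗
The applicant (risk level high-risk), facing Premium plan: Accept gives 8, Decline gives 10. Proposed Decline is best. ✓

No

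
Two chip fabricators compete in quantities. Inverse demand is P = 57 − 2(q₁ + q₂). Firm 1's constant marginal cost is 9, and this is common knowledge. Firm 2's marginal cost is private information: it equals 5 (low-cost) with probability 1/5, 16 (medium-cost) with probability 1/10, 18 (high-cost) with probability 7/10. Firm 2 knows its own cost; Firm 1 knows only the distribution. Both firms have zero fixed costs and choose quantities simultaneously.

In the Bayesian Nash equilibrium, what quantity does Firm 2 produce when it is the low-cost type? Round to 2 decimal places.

8.48

Type-c best response for Firm 2: q₂(c) = (57 − c)/4 − q₁/2.
Firm 1 maximizes expected profit; its first-order condition is 57 − 4q₁ − 2E[q₂] − 9 = 0.
Substituting E[q₂] and solving: E[c₂] = 15.2, so q₁ = (57 − 2·9 + 15.2)/6 = 9.03333.
q₂(low-cost) = (57 − 5 − 2·9.03333)/4 = 8.48333.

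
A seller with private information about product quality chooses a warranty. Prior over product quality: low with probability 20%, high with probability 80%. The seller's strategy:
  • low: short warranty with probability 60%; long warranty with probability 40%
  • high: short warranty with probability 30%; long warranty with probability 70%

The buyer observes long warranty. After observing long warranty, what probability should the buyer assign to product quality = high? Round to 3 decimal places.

P(long warranty) = 0.2·0.4 + 0.8·0.7 = 0.64
P(high | long warranty) = (0.8·0.7) / 0.64 = 0.56 / 0.64 = 0.875

0.875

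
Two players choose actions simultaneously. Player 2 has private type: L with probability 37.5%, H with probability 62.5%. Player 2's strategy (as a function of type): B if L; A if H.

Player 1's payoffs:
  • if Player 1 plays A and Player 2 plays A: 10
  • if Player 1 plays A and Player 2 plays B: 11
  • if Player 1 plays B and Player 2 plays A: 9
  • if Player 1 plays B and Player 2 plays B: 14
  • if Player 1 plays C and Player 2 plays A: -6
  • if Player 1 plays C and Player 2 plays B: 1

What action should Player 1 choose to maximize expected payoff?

B

Compute Player 1's expected payoff for each action, taking the expectation over Player 2's type.
E[A] = 0.375·(11) + 0.625·(10) = 10.375
E[B] = 0.375·(14) + 0.625·(9) = 10.875
E[C] = 0.375·(1) + 0.625·(-6) = -3.375
Best response: B (10.875 is the largest).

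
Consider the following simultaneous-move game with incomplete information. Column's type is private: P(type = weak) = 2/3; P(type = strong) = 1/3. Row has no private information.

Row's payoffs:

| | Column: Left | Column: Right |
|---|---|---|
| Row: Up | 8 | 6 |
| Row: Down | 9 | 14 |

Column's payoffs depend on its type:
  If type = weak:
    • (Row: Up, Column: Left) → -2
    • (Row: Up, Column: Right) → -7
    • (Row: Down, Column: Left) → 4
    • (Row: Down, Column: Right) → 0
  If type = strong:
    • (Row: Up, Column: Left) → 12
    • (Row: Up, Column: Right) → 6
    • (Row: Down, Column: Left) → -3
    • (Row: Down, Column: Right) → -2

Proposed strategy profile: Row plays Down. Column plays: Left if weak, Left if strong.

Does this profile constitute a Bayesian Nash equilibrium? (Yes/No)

No

Row plays Down: E[Down] = 2/3·(9) + 1/3·(9) = 9; E[Up] = 8. Best-responding. ✓
Column (type weak), facing Down: Left gives 4, Right gives 0. Proposed Left is best. ✓
Column (type strong), facing Down: Left gives -3, Right gives -2. Proposed Left is not best — profitable deviation exists. ✗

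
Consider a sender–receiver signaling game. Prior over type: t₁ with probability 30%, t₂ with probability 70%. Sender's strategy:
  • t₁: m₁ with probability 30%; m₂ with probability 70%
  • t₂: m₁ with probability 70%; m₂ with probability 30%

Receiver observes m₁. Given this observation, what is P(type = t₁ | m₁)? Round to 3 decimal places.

Apply Bayes' rule using the sender's strategy as the likelihood.
P(m₁) = 0.3·0.3 + 0.7·0.7 = 0.58
P(t₁ | m₁) = (0.3·0.3) / 0.58 = 0.09 / 0.58 = 0.155172

0.155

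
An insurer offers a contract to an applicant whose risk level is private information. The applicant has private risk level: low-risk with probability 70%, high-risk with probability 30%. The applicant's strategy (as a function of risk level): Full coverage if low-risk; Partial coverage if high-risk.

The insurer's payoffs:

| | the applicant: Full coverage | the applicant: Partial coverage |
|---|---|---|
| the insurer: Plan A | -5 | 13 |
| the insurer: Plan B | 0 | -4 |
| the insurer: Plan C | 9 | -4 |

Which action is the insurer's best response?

Plan C

E[Plan A] = 0.7·(-5) + 0.3·(13) = 0.4
E[Plan B] = 0.7·(0) + 0.3·(-4) = -1.2
E[Plan C] = 0.7·(9) + 0.3·(-4) = 5.1
Best response: Plan C (5.1 is the largest).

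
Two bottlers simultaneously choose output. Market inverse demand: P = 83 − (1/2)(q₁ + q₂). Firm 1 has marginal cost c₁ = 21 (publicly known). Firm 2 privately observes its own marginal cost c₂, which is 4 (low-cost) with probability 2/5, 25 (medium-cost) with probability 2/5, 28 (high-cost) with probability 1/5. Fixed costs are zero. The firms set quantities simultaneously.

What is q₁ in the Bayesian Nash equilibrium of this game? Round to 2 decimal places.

Type-c best response for Firm 2: q₂(c) = (83 − c) − q₁/2.
Firm 1 maximizes expected profit; its first-order condition is 83 − q₁ − (1/2)E[q₂] − 21 = 0.
Substituting E[q₂] and solving: E[c₂] = 17.2, so q₁ = (83 − 2·21 + 17.2)/(3/2) = 38.8.

38.80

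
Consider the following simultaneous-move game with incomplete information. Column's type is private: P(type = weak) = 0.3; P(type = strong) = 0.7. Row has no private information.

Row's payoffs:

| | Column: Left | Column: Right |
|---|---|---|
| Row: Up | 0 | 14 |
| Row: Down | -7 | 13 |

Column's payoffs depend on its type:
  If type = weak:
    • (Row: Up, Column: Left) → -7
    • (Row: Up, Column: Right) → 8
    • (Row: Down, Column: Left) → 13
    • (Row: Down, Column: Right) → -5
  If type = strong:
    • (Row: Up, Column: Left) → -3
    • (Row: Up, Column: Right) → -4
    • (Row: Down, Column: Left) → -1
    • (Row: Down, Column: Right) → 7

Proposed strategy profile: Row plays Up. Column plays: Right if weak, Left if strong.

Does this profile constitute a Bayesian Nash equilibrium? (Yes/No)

Yes

A profile is a BNE iff every type of every player is best-responding given beliefs about the other side.
Row plays Up: E[Up] = 0.3·(14) + 0.7·(0) = 4.2; E[Down] = -1. Best-responding. ✓
Column (type weak), facing Up: Left gives -7, Right gives 8. Proposed Right is best. ✓
Column (type strong), facing Up: Left gives -3, Right gives -4. Proposed Left is best. ✓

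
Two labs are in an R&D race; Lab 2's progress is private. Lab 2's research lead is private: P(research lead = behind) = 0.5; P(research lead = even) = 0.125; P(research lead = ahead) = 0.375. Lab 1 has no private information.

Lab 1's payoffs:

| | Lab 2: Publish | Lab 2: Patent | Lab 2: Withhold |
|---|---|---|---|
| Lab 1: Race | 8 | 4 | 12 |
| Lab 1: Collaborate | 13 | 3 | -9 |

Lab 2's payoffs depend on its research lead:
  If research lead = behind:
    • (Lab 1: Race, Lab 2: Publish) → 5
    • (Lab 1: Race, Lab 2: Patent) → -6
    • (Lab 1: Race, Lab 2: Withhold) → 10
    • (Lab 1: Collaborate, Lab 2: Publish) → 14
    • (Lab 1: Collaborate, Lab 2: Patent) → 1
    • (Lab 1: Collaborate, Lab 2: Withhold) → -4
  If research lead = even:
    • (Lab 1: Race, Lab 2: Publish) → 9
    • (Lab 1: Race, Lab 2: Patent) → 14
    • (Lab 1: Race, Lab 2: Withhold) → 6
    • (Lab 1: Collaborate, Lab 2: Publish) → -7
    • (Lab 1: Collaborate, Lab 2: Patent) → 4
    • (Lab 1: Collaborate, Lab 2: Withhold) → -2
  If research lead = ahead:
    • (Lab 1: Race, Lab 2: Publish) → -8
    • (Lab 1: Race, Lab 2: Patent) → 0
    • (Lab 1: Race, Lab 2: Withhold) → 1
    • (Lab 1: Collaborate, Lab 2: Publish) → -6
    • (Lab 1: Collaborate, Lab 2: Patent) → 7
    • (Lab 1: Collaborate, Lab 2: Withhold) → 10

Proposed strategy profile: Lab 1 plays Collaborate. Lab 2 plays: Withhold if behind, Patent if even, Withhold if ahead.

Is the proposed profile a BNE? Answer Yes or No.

No

Lab 1 plays Collaborate: E[Collaborate] = 0.5·(-9) + 0.125·(3) + 0.375·(-9) = -7.5; E[Race] = 11. Not best-responding. ✗
Lab 2 (research lead behind), facing Collaborate: Publish gives 14, Patent gives 1, Withhold gives -4. Proposed Withhold is not best — profitable deviation exists. ✗
Lab 2 (research lead even), facing Collaborate: Publish gives -7, Patent gives 4, Withhold gives -2. Proposed Patent is best. ✓
Lab 2 (research lead ahead), facing Collaborate: Publish gives -6, Patent gives 7, Withhold gives 10. Proposed Withhold is best. ✓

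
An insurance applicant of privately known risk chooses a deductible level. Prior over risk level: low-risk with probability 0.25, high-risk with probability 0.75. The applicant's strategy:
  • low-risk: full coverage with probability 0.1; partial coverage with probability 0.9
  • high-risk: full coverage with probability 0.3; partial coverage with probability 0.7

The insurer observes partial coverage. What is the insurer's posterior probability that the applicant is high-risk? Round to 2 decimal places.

Apply Bayes' rule using the sender's strategy as the likelihood.
P(partial coverage) = 0.25·0.9 + 0.75·0.7 = 0.75
P(high-risk | partial coverage) = (0.75·0.7) / 0.75 = 0.525 / 0.75 = 0.7

0.70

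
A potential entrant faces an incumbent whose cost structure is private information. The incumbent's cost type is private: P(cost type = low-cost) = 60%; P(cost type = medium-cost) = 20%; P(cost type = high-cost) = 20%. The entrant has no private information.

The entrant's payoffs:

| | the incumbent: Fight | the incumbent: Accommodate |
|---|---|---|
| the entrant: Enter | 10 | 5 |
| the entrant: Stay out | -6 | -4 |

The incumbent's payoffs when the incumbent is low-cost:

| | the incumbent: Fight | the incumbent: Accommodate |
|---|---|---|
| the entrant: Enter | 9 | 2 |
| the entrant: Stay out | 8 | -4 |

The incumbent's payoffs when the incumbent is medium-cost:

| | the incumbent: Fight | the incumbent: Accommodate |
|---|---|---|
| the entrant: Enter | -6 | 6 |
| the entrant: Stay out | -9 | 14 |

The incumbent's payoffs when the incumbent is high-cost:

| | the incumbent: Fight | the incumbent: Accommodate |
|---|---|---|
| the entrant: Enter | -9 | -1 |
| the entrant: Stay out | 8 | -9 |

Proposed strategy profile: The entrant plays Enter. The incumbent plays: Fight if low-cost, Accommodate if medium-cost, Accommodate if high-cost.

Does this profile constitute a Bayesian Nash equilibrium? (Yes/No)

A profile is a BNE iff every type of every player is best-responding given beliefs about the other side.
The entrant plays Enter: E[Enter] = 0.6·(10) + 0.2·(5) + 0.2·(5) = 8; E[Stay out] = -5.2. Best-responding. ✓
The incumbent (cost type low-cost), facing Enter: Fight gives 9, Accommodate gives 2. Proposed Fight is best. ✓
The incumbent (cost type medium-cost), facing Enter: Fight gives -6, Accommodate gives 6. Proposed Accommodate is best. ✓
The incumbent (cost type high-cost), facing Enter: Fight gives -9, Accommodate gives -1. Proposed Accommodate is best. ✓

Yes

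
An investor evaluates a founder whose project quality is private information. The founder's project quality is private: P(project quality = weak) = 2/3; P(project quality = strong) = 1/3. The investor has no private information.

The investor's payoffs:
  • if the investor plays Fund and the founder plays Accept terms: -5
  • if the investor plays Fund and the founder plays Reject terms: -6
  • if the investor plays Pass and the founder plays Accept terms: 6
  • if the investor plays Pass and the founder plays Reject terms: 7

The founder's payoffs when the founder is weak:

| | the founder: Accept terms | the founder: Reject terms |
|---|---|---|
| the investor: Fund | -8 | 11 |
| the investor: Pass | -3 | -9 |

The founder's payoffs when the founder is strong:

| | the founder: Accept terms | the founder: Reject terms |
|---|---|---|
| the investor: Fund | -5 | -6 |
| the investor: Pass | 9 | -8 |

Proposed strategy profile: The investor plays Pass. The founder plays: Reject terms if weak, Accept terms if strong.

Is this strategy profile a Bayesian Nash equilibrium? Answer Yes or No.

No

The investor plays Pass: E[Pass] = 2/3·(7) + 1/3·(6) = 20/3; E[Fund] = -17/3. Best-responding. ✓
The founder (project quality weak), facing Pass: Accept terms gives -3, Reject terms gives -9. Proposed Reject terms is not best — profitable deviation exists. ✗
The founder (project quality strong), facing Pass: Accept terms gives 9, Reject terms gives -8. Proposed Accept terms is best. ✓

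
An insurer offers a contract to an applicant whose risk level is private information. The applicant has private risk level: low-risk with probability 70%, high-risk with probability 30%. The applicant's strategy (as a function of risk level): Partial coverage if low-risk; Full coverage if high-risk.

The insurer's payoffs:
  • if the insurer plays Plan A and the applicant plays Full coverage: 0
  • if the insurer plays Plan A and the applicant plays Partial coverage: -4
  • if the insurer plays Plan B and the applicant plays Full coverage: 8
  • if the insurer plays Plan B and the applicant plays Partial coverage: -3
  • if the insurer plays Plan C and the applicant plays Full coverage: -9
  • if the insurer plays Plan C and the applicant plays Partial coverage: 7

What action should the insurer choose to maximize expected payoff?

Plan C

E[Plan A] = 0.7·(-4) + 0.3·(0) = -2.8
E[Plan B] = 0.7·(-3) + 0.3·(8) = 0.3
E[Plan C] = 0.7·(7) + 0.3·(-9) = 2.2
Best response: Plan C (2.2 is the largest).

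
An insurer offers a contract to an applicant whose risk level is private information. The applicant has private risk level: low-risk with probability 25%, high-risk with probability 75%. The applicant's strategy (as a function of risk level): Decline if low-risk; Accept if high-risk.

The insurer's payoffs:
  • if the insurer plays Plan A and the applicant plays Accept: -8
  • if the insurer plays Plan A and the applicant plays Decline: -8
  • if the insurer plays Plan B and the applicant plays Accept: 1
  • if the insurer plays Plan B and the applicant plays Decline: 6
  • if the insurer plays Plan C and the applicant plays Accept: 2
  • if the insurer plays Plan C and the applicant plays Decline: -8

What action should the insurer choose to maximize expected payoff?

E[Plan A] = 0.25·(-8) + 0.75·(-8) = -8
E[Plan B] = 0.25·(6) + 0.75·(1) = 2.25
E[Plan C] = 0.25·(-8) + 0.75·(2) = -0.5
Best response: Plan B (2.25 is the largest).

Plan B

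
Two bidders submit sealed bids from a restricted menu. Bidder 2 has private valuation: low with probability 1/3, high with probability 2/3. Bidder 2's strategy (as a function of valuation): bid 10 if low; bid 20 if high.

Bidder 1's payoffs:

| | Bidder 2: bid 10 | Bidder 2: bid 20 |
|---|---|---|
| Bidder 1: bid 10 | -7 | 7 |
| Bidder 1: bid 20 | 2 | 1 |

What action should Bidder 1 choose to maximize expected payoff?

E[bid 10] = 1/3·(-7) + 2/3·(7) = 7/3
E[bid 20] = 1/3·(2) + 2/3·(1) = 4/3
Best response: bid 10 (7/3 is the largest).

bid 10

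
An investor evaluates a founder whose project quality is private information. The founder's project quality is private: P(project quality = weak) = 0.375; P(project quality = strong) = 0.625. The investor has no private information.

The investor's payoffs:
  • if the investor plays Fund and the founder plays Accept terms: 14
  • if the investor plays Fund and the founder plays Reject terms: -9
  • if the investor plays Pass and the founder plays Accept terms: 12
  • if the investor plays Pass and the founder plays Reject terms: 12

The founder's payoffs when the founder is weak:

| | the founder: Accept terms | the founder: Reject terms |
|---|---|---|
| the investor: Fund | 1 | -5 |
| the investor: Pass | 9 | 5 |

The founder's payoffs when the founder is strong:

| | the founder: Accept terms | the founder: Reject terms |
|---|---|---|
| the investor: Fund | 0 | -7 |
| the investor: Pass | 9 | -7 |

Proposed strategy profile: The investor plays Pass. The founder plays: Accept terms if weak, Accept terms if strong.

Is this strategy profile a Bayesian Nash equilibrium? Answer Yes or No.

No

The investor plays Pass: E[Pass] = 0.375·(12) + 0.625·(12) = 12; E[Fund] = 14. Not best-responding. ✗
The founder (project quality weak), facing Pass: Accept terms gives 9, Reject terms gives 5. Proposed Accept terms is best. ✓
The founder (project quality strong), facing Pass: Accept terms gives 9, Reject terms gives -7. Proposed Accept terms is best. ✓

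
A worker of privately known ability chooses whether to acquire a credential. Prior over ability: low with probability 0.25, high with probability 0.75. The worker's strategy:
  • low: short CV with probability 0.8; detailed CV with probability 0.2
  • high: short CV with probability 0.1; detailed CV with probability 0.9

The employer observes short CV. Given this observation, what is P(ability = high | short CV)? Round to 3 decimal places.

0.273

Apply Bayes' rule using the sender's strategy as the likelihood.
P(short CV) = 0.25·0.8 + 0.75·0.1 = 0.275
P(high | short CV) = (0.75·0.1) / 0.275 = 0.075 / 0.275 = 0.272727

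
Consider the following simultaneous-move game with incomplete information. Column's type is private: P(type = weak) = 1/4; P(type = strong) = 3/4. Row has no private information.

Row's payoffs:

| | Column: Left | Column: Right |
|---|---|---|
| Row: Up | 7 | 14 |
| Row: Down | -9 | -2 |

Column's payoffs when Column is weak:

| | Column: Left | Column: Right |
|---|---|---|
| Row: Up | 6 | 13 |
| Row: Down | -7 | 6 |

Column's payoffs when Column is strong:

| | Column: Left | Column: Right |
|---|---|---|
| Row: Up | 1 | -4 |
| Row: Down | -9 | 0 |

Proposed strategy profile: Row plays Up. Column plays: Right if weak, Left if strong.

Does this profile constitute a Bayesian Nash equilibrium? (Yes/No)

Yes

Row plays Up: E[Up] = 1/4·(14) + 3/4·(7) = 35/4; E[Down] = -29/4. Best-responding. ✓
Column (type weak), facing Up: Left gives 6, Right gives 13. Proposed Right is best. ✓
Column (type strong), facing Up: Left gives 1, Right gives -4. Proposed Left is best. ✓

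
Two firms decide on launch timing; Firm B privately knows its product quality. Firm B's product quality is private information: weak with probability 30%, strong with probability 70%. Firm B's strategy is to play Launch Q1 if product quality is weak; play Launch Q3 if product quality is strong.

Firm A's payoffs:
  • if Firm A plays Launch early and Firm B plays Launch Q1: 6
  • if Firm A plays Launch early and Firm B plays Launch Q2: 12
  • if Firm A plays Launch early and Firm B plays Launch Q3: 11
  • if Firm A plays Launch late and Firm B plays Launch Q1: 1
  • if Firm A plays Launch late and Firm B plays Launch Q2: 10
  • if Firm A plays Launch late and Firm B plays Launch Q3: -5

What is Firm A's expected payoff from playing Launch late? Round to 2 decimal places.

E[Launch late] = 0.3·1 + 0.7·(-5) = 0.3 + (-3.5) = -3.2

-3.20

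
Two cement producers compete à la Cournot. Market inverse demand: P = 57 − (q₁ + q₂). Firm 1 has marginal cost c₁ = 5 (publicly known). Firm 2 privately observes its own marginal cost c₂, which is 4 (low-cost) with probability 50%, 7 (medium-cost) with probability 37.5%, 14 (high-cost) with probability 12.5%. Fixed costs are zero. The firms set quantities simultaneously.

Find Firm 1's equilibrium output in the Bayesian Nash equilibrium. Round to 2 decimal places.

17.79

Type-c best response for Firm 2: q₂(c) = (57 − c)/2 − q₁/2.
Firm 1 maximizes expected profit; its first-order condition is 57 − 2q₁ − E[q₂] − 5 = 0.
Substituting E[q₂] and solving: E[c₂] = 6.375, so q₁ = (57 − 2·5 + 6.375)/3 = 17.7917.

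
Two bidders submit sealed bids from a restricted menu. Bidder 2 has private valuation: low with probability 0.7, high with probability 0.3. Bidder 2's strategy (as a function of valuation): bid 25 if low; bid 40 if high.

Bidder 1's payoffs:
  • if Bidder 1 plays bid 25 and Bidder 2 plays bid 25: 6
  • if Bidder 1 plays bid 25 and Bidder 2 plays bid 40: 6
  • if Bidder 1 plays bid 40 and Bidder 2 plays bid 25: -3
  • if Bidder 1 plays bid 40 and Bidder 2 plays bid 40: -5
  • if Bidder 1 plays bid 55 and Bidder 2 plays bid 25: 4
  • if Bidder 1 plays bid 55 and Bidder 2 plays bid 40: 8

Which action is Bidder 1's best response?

Compute Bidder 1's expected payoff for each action, taking the expectation over Bidder 2's type.
E[bid 25] = 0.7·(6) + 0.3·(6) = 6
E[bid 40] = 0.7·(-3) + 0.3·(-5) = -3.6
E[bid 55] = 0.7·(4) + 0.3·(8) = 5.2
Best response: bid 25 (6 is the largest).

bid 25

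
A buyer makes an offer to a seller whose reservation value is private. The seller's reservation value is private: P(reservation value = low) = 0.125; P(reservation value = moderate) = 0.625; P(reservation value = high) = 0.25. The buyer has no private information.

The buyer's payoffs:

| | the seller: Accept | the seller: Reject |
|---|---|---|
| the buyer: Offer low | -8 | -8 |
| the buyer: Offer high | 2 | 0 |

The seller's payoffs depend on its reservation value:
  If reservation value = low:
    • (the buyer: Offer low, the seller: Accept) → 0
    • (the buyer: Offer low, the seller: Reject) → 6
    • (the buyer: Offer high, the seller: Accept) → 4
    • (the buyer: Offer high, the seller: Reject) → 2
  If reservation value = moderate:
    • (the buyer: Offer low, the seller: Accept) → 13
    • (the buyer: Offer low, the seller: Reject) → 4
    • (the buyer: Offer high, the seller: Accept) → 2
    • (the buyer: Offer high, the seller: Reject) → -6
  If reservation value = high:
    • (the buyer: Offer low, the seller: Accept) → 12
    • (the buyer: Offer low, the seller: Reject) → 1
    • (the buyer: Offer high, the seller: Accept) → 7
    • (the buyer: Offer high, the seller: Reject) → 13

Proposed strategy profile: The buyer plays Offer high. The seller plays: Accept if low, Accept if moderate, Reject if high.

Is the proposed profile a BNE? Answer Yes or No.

A profile is a BNE iff every type of every player is best-responding given beliefs about the other side.
The buyer plays Offer high: E[Offer high] = 0.125·(2) + 0.625·(2) + 0.25·(0) = 1.5; E[Offer low] = -8. Best-responding. ✓
The seller (reservation value low), facing Offer high: Accept gives 4, Reject gives 2. Proposed Accept is best. ✓
The seller (reservation value moderate), facing Offer high: Accept gives 2, Reject gives -6. Proposed Accept is best. ✓
The seller (reservation value high), facing Offer high: Accept gives 7, Reject gives 13. Proposed Reject is best. ✓

Yes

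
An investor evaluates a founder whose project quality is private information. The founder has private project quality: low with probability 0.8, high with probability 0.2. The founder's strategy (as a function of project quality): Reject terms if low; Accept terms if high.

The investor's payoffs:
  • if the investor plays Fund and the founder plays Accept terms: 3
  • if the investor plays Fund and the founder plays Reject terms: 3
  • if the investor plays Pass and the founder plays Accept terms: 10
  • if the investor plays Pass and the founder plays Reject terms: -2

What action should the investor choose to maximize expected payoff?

Compute the investor's expected payoff for each action, taking the expectation over the founder's type.
E[Fund] = 0.8·(3) + 0.2·(3) = 3
E[Pass] = 0.8·(-2) + 0.2·(10) = 0.4
Best response: Fund (3 is the largest).

Fund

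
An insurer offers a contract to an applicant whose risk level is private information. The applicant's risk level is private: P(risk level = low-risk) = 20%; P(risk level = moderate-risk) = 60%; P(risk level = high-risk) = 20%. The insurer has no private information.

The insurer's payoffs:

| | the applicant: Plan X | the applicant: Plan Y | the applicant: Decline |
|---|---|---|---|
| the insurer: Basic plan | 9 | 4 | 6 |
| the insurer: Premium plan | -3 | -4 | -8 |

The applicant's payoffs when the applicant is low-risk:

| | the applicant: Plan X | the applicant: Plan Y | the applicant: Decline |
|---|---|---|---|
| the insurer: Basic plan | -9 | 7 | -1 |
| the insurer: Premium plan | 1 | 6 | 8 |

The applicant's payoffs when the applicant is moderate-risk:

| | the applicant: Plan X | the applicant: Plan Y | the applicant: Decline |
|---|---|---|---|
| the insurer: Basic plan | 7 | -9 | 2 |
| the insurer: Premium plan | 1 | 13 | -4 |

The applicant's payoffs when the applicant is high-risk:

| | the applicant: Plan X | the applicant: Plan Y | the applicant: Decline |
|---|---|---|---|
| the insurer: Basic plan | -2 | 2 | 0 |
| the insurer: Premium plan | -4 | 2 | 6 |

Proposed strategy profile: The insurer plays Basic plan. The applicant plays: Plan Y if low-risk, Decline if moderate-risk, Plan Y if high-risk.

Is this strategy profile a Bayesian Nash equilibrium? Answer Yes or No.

No

The insurer plays Basic plan: E[Basic plan] = 0.2·(4) + 0.6·(6) + 0.2·(4) = 5.2; E[Premium plan] = -6.4. Best-responding. ✓
The applicant (risk level low-risk), facing Basic plan: Plan X gives -9, Plan Y gives 7, Decline gives -1. Proposed Plan Y is best. ✓
The applicant (risk level moderate-risk), facing Basic plan: Plan X gives 7, Plan Y gives -9, Decline gives 2. Proposed Decline is not best — profitable deviation exists. ✗
The applicant (risk level high-risk), facing Basic plan: Plan X gives -2, Plan Y gives 2, Decline gives 0. Proposed Plan Y is best. ✓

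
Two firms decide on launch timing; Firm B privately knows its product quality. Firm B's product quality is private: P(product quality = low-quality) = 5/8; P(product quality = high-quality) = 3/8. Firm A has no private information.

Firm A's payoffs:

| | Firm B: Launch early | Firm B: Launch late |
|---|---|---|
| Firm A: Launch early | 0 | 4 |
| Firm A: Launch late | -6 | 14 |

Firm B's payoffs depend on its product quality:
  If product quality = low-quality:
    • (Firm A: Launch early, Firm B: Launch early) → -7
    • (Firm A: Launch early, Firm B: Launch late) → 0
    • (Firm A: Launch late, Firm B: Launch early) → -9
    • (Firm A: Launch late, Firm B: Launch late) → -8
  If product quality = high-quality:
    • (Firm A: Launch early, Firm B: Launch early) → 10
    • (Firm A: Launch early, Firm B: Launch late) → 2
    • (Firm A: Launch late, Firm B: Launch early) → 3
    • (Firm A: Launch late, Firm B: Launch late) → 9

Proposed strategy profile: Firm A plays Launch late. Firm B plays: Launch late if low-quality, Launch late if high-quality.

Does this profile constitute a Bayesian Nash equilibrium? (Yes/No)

Firm A plays Launch late: E[Launch late] = 5/8·(14) + 3/8·(14) = 14; E[Launch early] = 4. Best-responding. ✓
Firm B (product quality low-quality), facing Launch late: Launch early gives -9, Launch late gives -8. Proposed Launch late is best. ✓
Firm B (product quality high-quality), facing Launch late: Launch early gives 3, Launch late gives 9. Proposed Launch late is best. ✓

Yes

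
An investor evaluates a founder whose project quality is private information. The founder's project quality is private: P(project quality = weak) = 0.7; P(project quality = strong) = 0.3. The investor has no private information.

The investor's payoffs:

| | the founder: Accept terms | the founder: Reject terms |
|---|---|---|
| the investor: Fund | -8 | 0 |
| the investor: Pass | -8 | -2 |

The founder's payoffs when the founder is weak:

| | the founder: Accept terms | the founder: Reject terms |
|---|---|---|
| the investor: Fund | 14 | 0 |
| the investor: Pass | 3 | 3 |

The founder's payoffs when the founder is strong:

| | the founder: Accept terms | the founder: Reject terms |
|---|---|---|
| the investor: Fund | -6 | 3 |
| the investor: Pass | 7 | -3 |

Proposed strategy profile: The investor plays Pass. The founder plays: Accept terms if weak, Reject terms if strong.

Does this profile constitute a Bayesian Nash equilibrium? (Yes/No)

A profile is a BNE iff every type of every player is best-responding given beliefs about the other side.
The investor plays Pass: E[Pass] = 0.7·(-8) + 0.3·(-2) = -6.2; E[Fund] = -5.6. Not best-responding. ✗
The founder (project quality weak), facing Pass: Accept terms gives 3, Reject terms gives 3. Proposed Accept terms is best. ✓
The founder (project quality strong), facing Pass: Accept terms gives 7, Reject terms gives -3. Proposed Reject terms is not best — profitable deviation exists. ✗

No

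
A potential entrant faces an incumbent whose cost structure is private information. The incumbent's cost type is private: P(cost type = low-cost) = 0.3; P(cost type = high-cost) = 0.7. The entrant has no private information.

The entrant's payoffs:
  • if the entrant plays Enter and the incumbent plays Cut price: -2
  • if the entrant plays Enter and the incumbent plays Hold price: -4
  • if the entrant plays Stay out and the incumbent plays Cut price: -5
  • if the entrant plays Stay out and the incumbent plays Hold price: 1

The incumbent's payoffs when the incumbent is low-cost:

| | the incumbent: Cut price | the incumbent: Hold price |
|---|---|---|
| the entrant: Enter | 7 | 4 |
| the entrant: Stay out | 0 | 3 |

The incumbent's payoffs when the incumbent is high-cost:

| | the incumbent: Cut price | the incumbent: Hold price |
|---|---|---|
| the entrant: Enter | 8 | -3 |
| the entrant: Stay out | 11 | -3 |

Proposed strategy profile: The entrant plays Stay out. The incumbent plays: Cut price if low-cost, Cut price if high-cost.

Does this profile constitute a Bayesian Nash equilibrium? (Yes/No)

A profile is a BNE iff every type of every player is best-responding given beliefs about the other side.
The entrant plays Stay out: E[Stay out] = 0.3·(-5) + 0.7·(-5) = -5; E[Enter] = -2. Not best-responding. ✗
The incumbent (cost type low-cost), facing Stay out: Cut price gives 0, Hold price gives 3. Proposed Cut price is not best — profitable deviation exists. ✗
The incumbent (cost type high-cost), facing Stay out: Cut price gives 11, Hold price gives -3. Proposed Cut price is best. ✓

No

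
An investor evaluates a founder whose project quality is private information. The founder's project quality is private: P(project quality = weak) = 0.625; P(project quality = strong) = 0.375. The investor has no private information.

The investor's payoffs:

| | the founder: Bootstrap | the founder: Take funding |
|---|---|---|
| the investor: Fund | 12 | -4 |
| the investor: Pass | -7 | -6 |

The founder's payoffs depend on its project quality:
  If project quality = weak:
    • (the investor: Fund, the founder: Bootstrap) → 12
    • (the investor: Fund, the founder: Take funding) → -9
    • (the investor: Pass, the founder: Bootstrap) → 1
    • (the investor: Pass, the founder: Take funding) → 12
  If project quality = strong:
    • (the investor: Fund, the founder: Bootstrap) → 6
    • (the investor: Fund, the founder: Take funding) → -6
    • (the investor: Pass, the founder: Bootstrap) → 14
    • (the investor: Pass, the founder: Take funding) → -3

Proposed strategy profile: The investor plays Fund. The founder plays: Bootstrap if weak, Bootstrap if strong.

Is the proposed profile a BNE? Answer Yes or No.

Yes

A profile is a BNE iff every type of every player is best-responding given beliefs about the other side.
The investor plays Fund: E[Fund] = 0.625·(12) + 0.375·(12) = 12; E[Pass] = -7. Best-responding. ✓
The founder (project quality weak), facing Fund: Bootstrap gives 12, Take funding gives -9. Proposed Bootstrap is best. ✓
The founder (project quality strong), facing Fund: Bootstrap gives 6, Take funding gives -6. Proposed Bootstrap is best. ✓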